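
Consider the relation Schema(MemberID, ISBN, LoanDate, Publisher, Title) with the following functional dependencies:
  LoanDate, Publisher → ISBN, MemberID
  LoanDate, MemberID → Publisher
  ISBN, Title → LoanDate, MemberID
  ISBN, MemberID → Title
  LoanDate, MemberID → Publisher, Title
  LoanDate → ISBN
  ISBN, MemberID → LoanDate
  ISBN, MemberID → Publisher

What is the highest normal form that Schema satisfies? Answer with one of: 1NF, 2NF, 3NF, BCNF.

3NF

Candidate keys: {ISBN, MemberID}, {ISBN, Title}, {LoanDate, MemberID}, {LoanDate, Publisher}, {LoanDate, Title}. Prime attributes: {ISBN, LoanDate, MemberID, Publisher, Title}.
LoanDate → ISBN breaks BCNF: {LoanDate}⁺ = {ISBN, LoanDate}, so {LoanDate} is not a superkey.
But every attribute on its right side ({ISBN}) is prime, and the same holds for every other non-superkey FD, so 3NF still holds.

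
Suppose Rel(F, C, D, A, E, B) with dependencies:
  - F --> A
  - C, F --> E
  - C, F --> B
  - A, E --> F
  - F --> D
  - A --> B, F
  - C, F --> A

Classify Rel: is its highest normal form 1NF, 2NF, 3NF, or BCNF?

Candidate keys: {A, C}, {C, F}. Prime attributes: {A, C, F}.
For F --> A we have {F}⁺ = {A, B, D, F}; {F} is not a superkey, so BCNF fails.
F --> D has non-prime {D} on the right and a non-superkey on the left, so 3NF fails.
{A} is a proper subset of the key {A, C}, and {A}⁺ contains the non-prime attributes {B, D} — a partial dependency, so 2NF is violated.

1NF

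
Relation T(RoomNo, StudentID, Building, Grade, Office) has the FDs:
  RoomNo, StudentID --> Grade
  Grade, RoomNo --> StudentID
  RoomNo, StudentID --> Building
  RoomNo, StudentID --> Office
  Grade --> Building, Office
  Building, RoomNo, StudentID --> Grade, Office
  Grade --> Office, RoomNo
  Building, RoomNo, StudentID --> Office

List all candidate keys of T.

{Grade}⁺ = {Building, Grade, Office, RoomNo, StudentID}, which is every attribute, so {Grade} is a candidate key.
{RoomNo, StudentID}⁺ = {Building, Grade, Office, RoomNo, StudentID}, which is every attribute, so {RoomNo, StudentID} is a candidate key.
No proper subset of any of these is a key, and no other minimal superkey exists.

{Grade}, {RoomNo, StudentID}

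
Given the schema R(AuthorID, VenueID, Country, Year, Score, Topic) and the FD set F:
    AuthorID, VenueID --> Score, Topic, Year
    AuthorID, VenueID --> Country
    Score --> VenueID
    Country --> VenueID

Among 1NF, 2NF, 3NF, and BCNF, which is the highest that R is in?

Candidate keys: {AuthorID, Country}, {AuthorID, Score}, {AuthorID, VenueID}. Prime attributes: {AuthorID, Country, Score, VenueID}.
For Score --> VenueID we have {Score}⁺ = {Score, VenueID}; {Score} is not a superkey, so BCNF fails.
Since {VenueID} ⊆ prime attributes and every other non-superkey FD also has a prime right side, the schema is in 3NF.

3NF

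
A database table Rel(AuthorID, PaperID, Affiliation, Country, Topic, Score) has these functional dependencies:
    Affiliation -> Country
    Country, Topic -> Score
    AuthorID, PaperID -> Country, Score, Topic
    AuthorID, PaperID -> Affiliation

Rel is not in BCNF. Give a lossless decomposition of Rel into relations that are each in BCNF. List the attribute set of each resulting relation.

Candidate key of the original relation: {AuthorID, PaperID}.
{Affiliation, AuthorID, Country, PaperID, Score, Topic}: {Affiliation} determines {Affiliation, Country} here but is not a superkey — split on Affiliation -> Country, giving {Affiliation, Country} and {Affiliation, AuthorID, PaperID, Score, Topic}.
{Affiliation, Country}: every determinant is a superkey — BCNF.
{Affiliation, AuthorID, PaperID, Score, Topic}: {Affiliation, Topic} determines {Affiliation, Score, Topic} here but is not a superkey — split on Affiliation, Topic -> Score, giving {Affiliation, Score, Topic} and {Affiliation, AuthorID, PaperID, Topic}.
{Affiliation, Score, Topic}: every determinant is a superkey — BCNF.
{Affiliation, AuthorID, PaperID, Topic}: every determinant is a superkey — BCNF.

{Affiliation, AuthorID, PaperID, Topic}; {Affiliation, Country}; {Affiliation, Score, Topic}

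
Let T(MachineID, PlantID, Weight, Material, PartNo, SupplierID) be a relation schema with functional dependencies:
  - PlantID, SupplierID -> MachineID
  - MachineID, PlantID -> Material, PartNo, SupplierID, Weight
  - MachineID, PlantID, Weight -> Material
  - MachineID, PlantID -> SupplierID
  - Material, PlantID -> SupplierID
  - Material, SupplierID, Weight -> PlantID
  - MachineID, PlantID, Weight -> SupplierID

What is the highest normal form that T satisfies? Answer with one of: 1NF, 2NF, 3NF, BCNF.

BCNF

Candidate keys: {MachineID, PlantID}, {Material, PlantID}, {Material, SupplierID, Weight}, {PlantID, SupplierID}. Prime attributes: {MachineID, Material, PlantID, SupplierID, Weight}.
The left-hand side of every FD is a superkey, so BCNF is satisfied.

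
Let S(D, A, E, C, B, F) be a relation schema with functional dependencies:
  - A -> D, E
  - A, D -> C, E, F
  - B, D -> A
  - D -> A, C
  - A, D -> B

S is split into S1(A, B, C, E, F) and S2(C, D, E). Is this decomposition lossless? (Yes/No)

No

Common attributes: {C, E}; their closure is {C, E}.
The closure covers neither S1 nor S2 entirely; the join is not lossless.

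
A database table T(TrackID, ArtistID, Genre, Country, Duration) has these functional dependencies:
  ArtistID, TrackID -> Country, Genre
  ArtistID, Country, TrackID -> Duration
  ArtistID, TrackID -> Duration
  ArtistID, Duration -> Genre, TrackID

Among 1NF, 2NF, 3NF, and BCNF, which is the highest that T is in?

Candidate keys: {ArtistID, Duration}, {ArtistID, TrackID}. Prime attributes: {ArtistID, Duration, TrackID}.
Every FD has a superkey on the left, so the relation is in BCNF.

BCNF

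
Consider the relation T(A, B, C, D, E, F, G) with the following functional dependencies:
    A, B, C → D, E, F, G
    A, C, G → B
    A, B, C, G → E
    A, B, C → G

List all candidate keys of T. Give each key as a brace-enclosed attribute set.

{A, B, C}, {A, C, G}

{A, C} never appear on the right of any FD, so every key must include all of them.
Closure of {A, B, C} is {A, B, C, D, E, F, G}, the whole schema; {A, B, C} is a candidate key.
Closure of {A, C, G} is {A, B, C, D, E, F, G}, the whole schema; {A, C, G} is a candidate key.
These are minimal and exhaustive — every other superkey contains one of them.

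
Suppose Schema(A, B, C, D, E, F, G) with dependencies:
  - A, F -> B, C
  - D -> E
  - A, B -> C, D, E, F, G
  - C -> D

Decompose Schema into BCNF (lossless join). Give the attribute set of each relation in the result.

{A, B, C, F, G}; {C, D}; {D, E}

Candidate keys of the original relation: {A, B}, {A, F}.
In {A, B, C, D, E, F, G}, {D} is not a superkey ({D}⁺ restricted to this set is {D, E}), so split on D -> E into {D, E} and {A, B, C, D, F, G}.
{D, E} is in BCNF.
In {A, B, C, D, F, G}, {C} is not a superkey ({C}⁺ restricted to this set is {C, D}), so split on C -> D into {C, D} and {A, B, C, F, G}.
{C, D} is in BCNF.
{A, B, C, F, G} is in BCNF.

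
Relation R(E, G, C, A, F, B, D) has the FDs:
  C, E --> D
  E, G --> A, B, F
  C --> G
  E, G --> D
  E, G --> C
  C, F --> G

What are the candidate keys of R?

Attributes never on any right-hand side: {E} — every candidate key must contain it.
{C, E}⁺ = {A, B, C, D, E, F, G} — all of the relation — so {C, E} is a candidate key.
{E, G}⁺ = {A, B, C, D, E, F, G} — all of the relation — so {E, G} is a candidate key.
Any other superkey properly contains one of these, so there are no further candidate keys.

{C, E}, {E, G}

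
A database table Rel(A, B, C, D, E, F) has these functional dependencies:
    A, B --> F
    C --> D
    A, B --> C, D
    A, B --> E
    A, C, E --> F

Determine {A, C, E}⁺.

{A, C, D, E, F}

Start with {A, C, E}.
C --> D applies; add {D} → now {A, C, D, E}.
A, C, E --> F applies; add {F} → now {A, C, D, E, F}.
No further FD applies.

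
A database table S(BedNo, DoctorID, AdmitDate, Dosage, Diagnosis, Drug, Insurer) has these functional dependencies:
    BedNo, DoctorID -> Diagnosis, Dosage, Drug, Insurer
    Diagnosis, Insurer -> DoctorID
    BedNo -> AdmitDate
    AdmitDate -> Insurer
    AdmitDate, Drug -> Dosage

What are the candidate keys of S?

{BedNo, Diagnosis}, {BedNo, DoctorID}

No FD produces {BedNo}, so it must be in every candidate key.
{BedNo, Diagnosis}⁺ = {AdmitDate, BedNo, Diagnosis, DoctorID, Dosage, Drug, Insurer}, which is every attribute, so {BedNo, Diagnosis} is a candidate key.
{BedNo, DoctorID}⁺ = {AdmitDate, BedNo, Diagnosis, DoctorID, Dosage, Drug, Insurer}, which is every attribute, so {BedNo, DoctorID} is a candidate key.
These are minimal and exhaustive — every other superkey contains one of them.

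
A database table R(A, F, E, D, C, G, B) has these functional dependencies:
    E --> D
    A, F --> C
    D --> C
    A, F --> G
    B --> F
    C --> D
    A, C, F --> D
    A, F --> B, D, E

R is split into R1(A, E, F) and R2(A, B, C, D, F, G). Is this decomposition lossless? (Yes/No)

The shared attributes are {A, F} and {A, F}⁺ = {A, B, C, D, E, F, G}.
Since R1 ⊆ {A, B, C, D, E, F, G}, the intersection is a superkey of R1; the decomposition is lossless.

Yes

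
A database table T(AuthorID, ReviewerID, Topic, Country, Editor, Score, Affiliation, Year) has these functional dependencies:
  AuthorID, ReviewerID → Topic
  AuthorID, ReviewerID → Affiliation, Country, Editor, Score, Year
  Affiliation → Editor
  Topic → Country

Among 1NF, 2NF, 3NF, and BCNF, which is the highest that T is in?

2NF

Candidate key: {AuthorID, ReviewerID}. Prime attributes: {AuthorID, ReviewerID}.
Affiliation → Editor: {Affiliation}⁺ = {Affiliation, Editor}, which is not all of the attributes, so the left side is not a superkey — BCNF is violated.
Because {Editor} is non-prime and the left side of Affiliation → Editor is not a superkey, the relation is not in 3NF.
Checking every proper subset of each key, none determines a non-prime attribute — 2NF is satisfied.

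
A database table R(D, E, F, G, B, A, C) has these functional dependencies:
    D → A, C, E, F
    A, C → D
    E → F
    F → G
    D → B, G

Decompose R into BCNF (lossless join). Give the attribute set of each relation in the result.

{A, B, C, D, E}; {E, F}; {F, G}

Candidate keys of the original relation: {A, C}, {D}.
Within {A, B, C, D, E, F, G}: {E}⁺ ∩ {A, B, C, D, E, F, G} = {E, F, G}, not the whole set, so E → F, G violates BCNF; decompose into {E, F, G} and {A, B, C, D, E}.
Within {E, F, G}: {F}⁺ ∩ {E, F, G} = {F, G}, not the whole set, so F → G violates BCNF; decompose into {F, G} and {E, F}.
{F, G} is in BCNF.
{E, F} is in BCNF.
{A, B, C, D, E} is in BCNF.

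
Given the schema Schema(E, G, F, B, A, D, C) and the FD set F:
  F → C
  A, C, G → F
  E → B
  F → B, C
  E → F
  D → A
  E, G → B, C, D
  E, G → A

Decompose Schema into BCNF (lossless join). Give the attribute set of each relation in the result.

{A, D}; {B, C, F}; {D, E, G}; {E, F}

Candidate key of the original relation: {E, G}.
In {A, B, C, D, E, F, G}, {F} is not a superkey ({F}⁺ restricted to this set is {B, C, F}), so split on F → B, C into {B, C, F} and {A, D, E, F, G}.
{B, C, F}: every determinant is a superkey — BCNF.
In {A, D, E, F, G}, {E} is not a superkey ({E}⁺ restricted to this set is {E, F}), so split on E → F into {E, F} and {A, D, E, G}.
{E, F}: every determinant is a superkey — BCNF.
In {A, D, E, G}, {D} is not a superkey ({D}⁺ restricted to this set is {A, D}), so split on D → A into {A, D} and {D, E, G}.
{A, D}: every determinant is a superkey — BCNF.
{D, E, G}: every determinant is a superkey — BCNF.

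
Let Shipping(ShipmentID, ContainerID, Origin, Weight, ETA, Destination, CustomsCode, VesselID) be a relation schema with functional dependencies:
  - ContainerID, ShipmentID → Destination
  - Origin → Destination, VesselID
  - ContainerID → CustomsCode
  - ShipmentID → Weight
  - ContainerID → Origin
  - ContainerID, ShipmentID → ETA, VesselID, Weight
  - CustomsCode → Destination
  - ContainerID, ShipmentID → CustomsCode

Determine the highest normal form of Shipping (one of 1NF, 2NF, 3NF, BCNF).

1NF

Candidate key: {ContainerID, ShipmentID}. Prime attributes: {ContainerID, ShipmentID}.
Origin → Destination, VesselID breaks BCNF: {Origin}⁺ = {Destination, Origin, VesselID}, so {Origin} is not a superkey.
Because {Destination, VesselID} are non-prime and the left side of Origin → Destination, VesselID is not a superkey, the relation is not in 3NF.
Since {ContainerID} ⊂ {ContainerID, ShipmentID} and {ContainerID}⁺ ⊇ {CustomsCode, Destination, Origin, VesselID} with {CustomsCode, Destination, Origin, VesselID} non-prime, there is a partial dependency; 2NF fails.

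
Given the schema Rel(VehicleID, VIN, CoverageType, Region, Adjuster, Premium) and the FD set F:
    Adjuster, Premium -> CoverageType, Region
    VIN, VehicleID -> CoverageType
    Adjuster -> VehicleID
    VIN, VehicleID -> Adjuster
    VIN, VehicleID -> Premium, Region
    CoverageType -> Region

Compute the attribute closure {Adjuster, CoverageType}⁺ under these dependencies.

{Adjuster, CoverageType, Region, VehicleID}

Start with {Adjuster, CoverageType}.
Adjuster -> VehicleID applies; add {VehicleID} → now {Adjuster, CoverageType, VehicleID}.
CoverageType -> Region applies; add {Region} → now {Adjuster, CoverageType, Region, VehicleID}.
No further FD applies.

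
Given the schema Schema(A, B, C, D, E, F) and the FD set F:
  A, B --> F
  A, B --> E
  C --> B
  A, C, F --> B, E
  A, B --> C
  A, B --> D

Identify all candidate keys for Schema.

No FD produces {A}, so it must be in every candidate key.
{A, B}⁺ = {A, B, C, D, E, F} — all of the relation — so {A, B} is a candidate key.
{A, C}⁺ = {A, B, C, D, E, F} — all of the relation — so {A, C} is a candidate key.
No proper subset of any of these is a key, and no other minimal superkey exists.

{A, B}, {A, C}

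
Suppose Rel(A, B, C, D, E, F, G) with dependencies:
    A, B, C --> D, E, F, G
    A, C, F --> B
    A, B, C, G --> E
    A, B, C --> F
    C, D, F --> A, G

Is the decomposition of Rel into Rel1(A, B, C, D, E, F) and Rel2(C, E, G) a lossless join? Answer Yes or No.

Common attributes: {C, E}; their closure is {C, E}.
Neither Rel1 nor Rel2 is contained in that closure, so the decomposition is lossy.

No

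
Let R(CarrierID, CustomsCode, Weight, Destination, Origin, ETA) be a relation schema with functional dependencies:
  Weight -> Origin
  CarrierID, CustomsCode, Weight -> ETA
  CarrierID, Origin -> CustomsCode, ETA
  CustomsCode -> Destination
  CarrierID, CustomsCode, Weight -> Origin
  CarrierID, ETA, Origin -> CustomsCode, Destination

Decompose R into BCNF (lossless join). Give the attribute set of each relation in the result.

{CarrierID, CustomsCode, ETA, Weight}; {CustomsCode, Destination}; {Origin, Weight}

Candidate key of the original relation: {CarrierID, Weight}.
{CarrierID, CustomsCode, Destination, ETA, Origin, Weight}: {Weight} determines {Origin, Weight} here but is not a superkey — split on Weight -> Origin, giving {Origin, Weight} and {CarrierID, CustomsCode, Destination, ETA, Weight}.
{Origin, Weight}: every determinant is a superkey — BCNF.
{CarrierID, CustomsCode, Destination, ETA, Weight}: {CustomsCode} determines {CustomsCode, Destination} here but is not a superkey — split on CustomsCode -> Destination, giving {CustomsCode, Destination} and {CarrierID, CustomsCode, ETA, Weight}.
{CustomsCode, Destination}: every determinant is a superkey — BCNF.
{CarrierID, CustomsCode, ETA, Weight}: every determinant is a superkey — BCNF.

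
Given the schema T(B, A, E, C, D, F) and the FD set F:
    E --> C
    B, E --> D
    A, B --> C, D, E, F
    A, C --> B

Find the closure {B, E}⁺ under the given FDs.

{B, C, D, E}

Start with {B, E}.
E --> C applies; add {C} → now {B, C, E}.
B, E --> D applies; add {D} → now {B, C, D, E}.
No further FD applies.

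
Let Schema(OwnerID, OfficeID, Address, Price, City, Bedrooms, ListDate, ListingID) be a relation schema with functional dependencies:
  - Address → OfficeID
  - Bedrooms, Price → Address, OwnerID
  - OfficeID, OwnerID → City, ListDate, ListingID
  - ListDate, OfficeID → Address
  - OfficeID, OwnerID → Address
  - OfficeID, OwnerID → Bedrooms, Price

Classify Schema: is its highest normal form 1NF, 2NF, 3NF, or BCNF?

3NF

Candidate keys: {Address, OwnerID}, {Bedrooms, Price}, {OfficeID, OwnerID}. Prime attributes: {Address, Bedrooms, OfficeID, OwnerID, Price}.
Address → OfficeID breaks BCNF: {Address}⁺ = {Address, OfficeID}, so {Address} is not a superkey.
But every attribute on its right side ({OfficeID}) is prime, and the same holds for every other non-superkey FD, so 3NF still holds.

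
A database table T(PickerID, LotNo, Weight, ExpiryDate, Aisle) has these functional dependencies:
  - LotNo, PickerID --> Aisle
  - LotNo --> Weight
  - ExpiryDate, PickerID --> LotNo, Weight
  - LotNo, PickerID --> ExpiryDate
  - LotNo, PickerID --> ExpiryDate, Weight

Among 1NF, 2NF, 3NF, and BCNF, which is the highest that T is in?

Candidate keys: {ExpiryDate, PickerID}, {LotNo, PickerID}. Prime attributes: {ExpiryDate, LotNo, PickerID}.
LotNo --> Weight: {LotNo}⁺ = {LotNo, Weight}, which is not all of the attributes, so the left side is not a superkey — BCNF is violated.
Because {Weight} is non-prime and the left side of LotNo --> Weight is not a superkey, the relation is not in 3NF.
The proper key subset {LotNo} of {LotNo, PickerID} determines non-prime {Weight}, so the relation is not even in 2NF.

1NF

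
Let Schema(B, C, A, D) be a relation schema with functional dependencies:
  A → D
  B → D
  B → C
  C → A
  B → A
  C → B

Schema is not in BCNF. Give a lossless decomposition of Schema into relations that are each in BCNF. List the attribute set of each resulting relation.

Candidate keys of the original relation: {B}, {C}.
In {A, B, C, D}, {A} is not a superkey ({A}⁺ restricted to this set is {A, D}), so split on A → D into {A, D} and {A, B, C}.
{A, D} is in BCNF.
{A, B, C} is in BCNF.

{A, B, C}; {A, D}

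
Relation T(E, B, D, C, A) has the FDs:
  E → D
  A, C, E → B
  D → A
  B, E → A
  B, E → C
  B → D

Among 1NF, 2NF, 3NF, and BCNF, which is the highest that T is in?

1NF

Candidate keys: {B, E}, {C, E}. Prime attributes: {B, C, E}.
E → D breaks BCNF: {E}⁺ = {A, D, E}, so {E} is not a superkey.
Because {D} is non-prime and the left side of E → D is not a superkey, the relation is not in 3NF.
The proper key subset {B} of {B, E} determines non-prime {A, D}, so the relation is not even in 2NF.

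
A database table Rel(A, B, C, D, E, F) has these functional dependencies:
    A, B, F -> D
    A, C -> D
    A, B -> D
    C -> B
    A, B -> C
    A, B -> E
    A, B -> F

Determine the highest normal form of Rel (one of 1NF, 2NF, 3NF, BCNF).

Candidate keys: {A, B}, {A, C}. Prime attributes: {A, B, C}.
C -> B breaks BCNF: {C}⁺ = {B, C}, so {C} is not a superkey.
But every attribute on its right side ({B}) is prime, and the same holds for every other non-superkey FD, so 3NF still holds.

3NF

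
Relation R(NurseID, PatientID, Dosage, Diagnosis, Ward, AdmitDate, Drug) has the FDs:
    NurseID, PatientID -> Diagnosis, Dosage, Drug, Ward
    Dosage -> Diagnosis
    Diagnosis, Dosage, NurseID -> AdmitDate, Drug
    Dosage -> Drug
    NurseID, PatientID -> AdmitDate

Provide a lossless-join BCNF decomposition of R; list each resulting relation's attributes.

{AdmitDate, Dosage, NurseID}; {Diagnosis, Dosage, Drug}; {Dosage, NurseID, PatientID, Ward}

Candidate key of the original relation: {NurseID, PatientID}.
{AdmitDate, Diagnosis, Dosage, Drug, NurseID, PatientID, Ward}: {Dosage} determines {Diagnosis, Dosage, Drug} here but is not a superkey — split on Dosage -> Diagnosis, Drug, giving {Diagnosis, Dosage, Drug} and {AdmitDate, Dosage, NurseID, PatientID, Ward}.
{Diagnosis, Dosage, Drug}: every determinant is a superkey — BCNF.
{AdmitDate, Dosage, NurseID, PatientID, Ward}: {Dosage, NurseID} determines {AdmitDate, Dosage, NurseID} here but is not a superkey — split on Dosage, NurseID -> AdmitDate, giving {AdmitDate, Dosage, NurseID} and {Dosage, NurseID, PatientID, Ward}.
{AdmitDate, Dosage, NurseID}: every determinant is a superkey — BCNF.
{Dosage, NurseID, PatientID, Ward}: every determinant is a superkey — BCNF.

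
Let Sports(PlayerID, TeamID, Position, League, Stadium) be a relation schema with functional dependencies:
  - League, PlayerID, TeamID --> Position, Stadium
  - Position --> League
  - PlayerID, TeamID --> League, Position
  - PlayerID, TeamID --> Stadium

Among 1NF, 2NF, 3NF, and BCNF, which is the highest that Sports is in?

Candidate key: {PlayerID, TeamID}. Prime attributes: {PlayerID, TeamID}.
Position --> League breaks BCNF: {Position}⁺ = {League, Position}, so {Position} is not a superkey.
Because {League} is non-prime and the left side of Position --> League is not a superkey, the relation is not in 3NF.
No non-prime attribute depends on a proper subset of any candidate key, so 2NF holds.

2NF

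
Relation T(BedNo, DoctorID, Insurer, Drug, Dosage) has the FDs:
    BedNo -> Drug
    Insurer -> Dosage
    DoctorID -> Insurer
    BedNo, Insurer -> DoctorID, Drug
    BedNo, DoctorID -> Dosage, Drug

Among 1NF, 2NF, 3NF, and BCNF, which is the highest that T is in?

Candidate keys: {BedNo, DoctorID}, {BedNo, Insurer}. Prime attributes: {BedNo, DoctorID, Insurer}.
BedNo -> Drug: {BedNo}⁺ = {BedNo, Drug}, which is not all of the attributes, so the left side is not a superkey — BCNF is violated.
BedNo -> Drug determines the non-prime attribute {Drug} from a non-superkey — 3NF is violated.
The proper key subset {BedNo} of {BedNo, DoctorID} determines non-prime {Drug}, so the relation is not even in 2NF.

1NF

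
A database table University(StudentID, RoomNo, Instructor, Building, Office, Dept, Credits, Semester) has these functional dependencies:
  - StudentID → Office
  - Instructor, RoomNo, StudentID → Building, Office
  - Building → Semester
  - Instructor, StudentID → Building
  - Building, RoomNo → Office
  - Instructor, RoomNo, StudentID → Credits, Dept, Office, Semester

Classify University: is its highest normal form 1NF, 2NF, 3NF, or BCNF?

1NF

Candidate key: {Instructor, RoomNo, StudentID}. Prime attributes: {Instructor, RoomNo, StudentID}.
StudentID → Office breaks BCNF: {StudentID}⁺ = {Office, StudentID}, so {StudentID} is not a superkey.
StudentID → Office has non-prime {Office} on the right and a non-superkey on the left, so 3NF fails.
Since {StudentID} ⊂ {Instructor, RoomNo, StudentID} and {StudentID}⁺ ⊇ {Office} with {Office} non-prime, there is a partial dependency; 2NF fails.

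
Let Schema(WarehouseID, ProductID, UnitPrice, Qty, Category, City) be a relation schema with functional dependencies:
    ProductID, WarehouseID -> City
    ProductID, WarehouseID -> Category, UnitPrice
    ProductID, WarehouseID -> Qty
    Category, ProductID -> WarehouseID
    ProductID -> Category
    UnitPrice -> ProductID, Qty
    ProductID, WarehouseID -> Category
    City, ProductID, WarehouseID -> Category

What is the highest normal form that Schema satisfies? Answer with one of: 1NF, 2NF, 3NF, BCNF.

BCNF

Candidate keys: {ProductID}, {UnitPrice}. Prime attributes: {ProductID, UnitPrice}.
The left-hand side of every FD is a superkey, so BCNF is satisfied.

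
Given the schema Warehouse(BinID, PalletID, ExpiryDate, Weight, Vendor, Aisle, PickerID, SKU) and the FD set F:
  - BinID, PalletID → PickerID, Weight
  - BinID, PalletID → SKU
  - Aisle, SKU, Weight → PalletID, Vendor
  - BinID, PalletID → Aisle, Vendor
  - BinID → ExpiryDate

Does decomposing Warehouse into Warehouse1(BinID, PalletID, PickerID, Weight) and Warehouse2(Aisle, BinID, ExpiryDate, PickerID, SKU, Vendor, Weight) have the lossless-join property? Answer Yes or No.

The shared attributes are {BinID, PickerID, Weight} and {BinID, PickerID, Weight}⁺ = {BinID, ExpiryDate, PickerID, Weight}.
Warehouse1 ⊄ {BinID, ExpiryDate, PickerID, Weight} and Warehouse2 ⊄ {BinID, ExpiryDate, PickerID, Weight}, so the split is lossy.

No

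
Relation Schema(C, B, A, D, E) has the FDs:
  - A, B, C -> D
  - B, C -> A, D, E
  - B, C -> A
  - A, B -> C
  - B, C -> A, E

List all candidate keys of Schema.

{A, B}, {B, C}

Attributes never on any right-hand side: {B} — every candidate key must contain it.
{A, B} is a candidate key since {A, B}⁺ = {A, B, C, D, E} covers every attribute.
{B, C} is a candidate key since {B, C}⁺ = {A, B, C, D, E} covers every attribute.
Any other superkey properly contains one of these, so there are no further candidate keys.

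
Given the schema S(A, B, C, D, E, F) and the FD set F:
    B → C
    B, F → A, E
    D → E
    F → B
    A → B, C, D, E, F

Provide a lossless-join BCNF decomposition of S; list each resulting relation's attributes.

{A, B, D, F}; {B, C}; {D, E}

Candidate keys of the original relation: {A}, {F}.
Within {A, B, C, D, E, F}: {B}⁺ ∩ {A, B, C, D, E, F} = {B, C}, not the whole set, so B → C violates BCNF; decompose into {B, C} and {A, B, D, E, F}.
{B, C}: every determinant is a superkey — BCNF.
Within {A, B, D, E, F}: {D}⁺ ∩ {A, B, D, E, F} = {D, E}, not the whole set, so D → E violates BCNF; decompose into {D, E} and {A, B, D, F}.
{D, E}: every determinant is a superkey — BCNF.
{A, B, D, F}: every determinant is a superkey — BCNF.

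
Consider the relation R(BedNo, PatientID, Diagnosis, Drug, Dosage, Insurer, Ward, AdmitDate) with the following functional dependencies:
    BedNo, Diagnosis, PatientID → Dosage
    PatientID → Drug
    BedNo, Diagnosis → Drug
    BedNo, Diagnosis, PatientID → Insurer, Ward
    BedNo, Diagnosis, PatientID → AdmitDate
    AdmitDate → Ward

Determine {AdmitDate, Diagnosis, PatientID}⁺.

Start with {AdmitDate, Diagnosis, PatientID}.
PatientID → Drug applies; add {Drug} → now {AdmitDate, Diagnosis, Drug, PatientID}.
AdmitDate → Ward applies; add {Ward} → now {AdmitDate, Diagnosis, Drug, PatientID, Ward}.
No further FD applies.

{AdmitDate, Diagnosis, Drug, PatientID, Ward}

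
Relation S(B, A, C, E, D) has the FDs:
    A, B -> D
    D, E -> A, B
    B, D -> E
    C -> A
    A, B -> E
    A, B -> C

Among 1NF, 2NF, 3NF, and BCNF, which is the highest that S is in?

Candidate keys: {A, B}, {B, C}, {B, D}, {D, E}. Prime attributes: {A, B, C, D, E}.
C -> A: {C}⁺ = {A, C}, which is not all of the attributes, so the left side is not a superkey — BCNF is violated.
Its right-hand attributes {A} are all prime, as are those of every other non-superkey FD — the relation is in 3NF.

3NF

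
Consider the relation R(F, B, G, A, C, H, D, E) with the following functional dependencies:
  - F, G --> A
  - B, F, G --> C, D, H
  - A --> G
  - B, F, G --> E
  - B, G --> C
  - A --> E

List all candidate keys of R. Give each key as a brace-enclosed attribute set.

Attributes never on any right-hand side: {B, F} — every candidate key must contain all of them.
Closure of {A, B, F} is {A, B, C, D, E, F, G, H}, the whole schema; {A, B, F} is a candidate key.
Closure of {B, F, G} is {A, B, C, D, E, F, G, H}, the whole schema; {B, F, G} is a candidate key.
Any other superkey properly contains one of these, so there are no further candidate keys.

{A, B, F}, {B, F, G}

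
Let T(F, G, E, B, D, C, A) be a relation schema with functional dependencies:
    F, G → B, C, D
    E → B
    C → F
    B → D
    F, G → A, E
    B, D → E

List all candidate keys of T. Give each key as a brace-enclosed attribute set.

{C, G}, {F, G}

Attributes never on any right-hand side: {G} — every candidate key must contain it.
Closure of {C, G} is {A, B, C, D, E, F, G}, the whole schema; {C, G} is a candidate key.
Closure of {F, G} is {A, B, C, D, E, F, G}, the whole schema; {F, G} is a candidate key.
Any other superkey properly contains one of these, so there are no further candidate keys.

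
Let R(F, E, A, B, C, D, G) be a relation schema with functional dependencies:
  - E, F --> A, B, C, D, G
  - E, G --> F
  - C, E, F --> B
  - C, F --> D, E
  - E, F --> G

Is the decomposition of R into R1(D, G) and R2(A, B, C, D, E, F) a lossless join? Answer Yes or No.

No

Common attributes: {D}; their closure is {D}.
Neither R1 nor R2 is contained in that closure, so the decomposition is lossy.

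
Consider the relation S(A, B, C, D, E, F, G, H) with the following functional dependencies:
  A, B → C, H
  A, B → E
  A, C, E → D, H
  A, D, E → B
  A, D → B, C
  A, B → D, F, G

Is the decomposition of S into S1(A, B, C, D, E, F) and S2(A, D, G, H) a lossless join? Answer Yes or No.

Yes

The shared attributes are {A, D} and {A, D}⁺ = {A, B, C, D, E, F, G, H}.
This includes all of S1, so the common attributes are a superkey of S1 — the join is lossless.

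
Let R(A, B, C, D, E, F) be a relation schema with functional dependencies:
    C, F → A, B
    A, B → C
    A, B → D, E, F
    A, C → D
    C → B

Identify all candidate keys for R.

{A, B} is a candidate key since {A, B}⁺ = {A, B, C, D, E, F} covers every attribute.
{A, C} is a candidate key since {A, C}⁺ = {A, B, C, D, E, F} covers every attribute.
{C, F} is a candidate key since {C, F}⁺ = {A, B, C, D, E, F} covers every attribute.
These are minimal and exhaustive — every other superkey contains one of them.

{A, B}, {A, C}, {C, F}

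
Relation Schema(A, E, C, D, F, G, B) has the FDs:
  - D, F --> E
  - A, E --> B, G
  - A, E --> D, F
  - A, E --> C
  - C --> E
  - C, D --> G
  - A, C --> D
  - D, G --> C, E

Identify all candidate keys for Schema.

{A, C}, {A, D, F}, {A, D, G}, {A, E}

{A} never appears on the right of any FD, so every key must include it.
{A, C}⁺ = {A, B, C, D, E, F, G}, which is every attribute, so {A, C} is a candidate key.
{A, E}⁺ = {A, B, C, D, E, F, G}, which is every attribute, so {A, E} is a candidate key.
{A, D, F}⁺ = {A, B, C, D, E, F, G}, which is every attribute, so {A, D, F} is a candidate key.
{A, D, G}⁺ = {A, B, C, D, E, F, G}, which is every attribute, so {A, D, G} is a candidate key.
These are minimal and exhaustive — every other superkey contains one of them.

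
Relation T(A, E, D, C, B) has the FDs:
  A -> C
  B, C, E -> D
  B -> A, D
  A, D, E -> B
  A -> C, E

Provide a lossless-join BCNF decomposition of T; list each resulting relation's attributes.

Candidate keys of the original relation: {A, D}, {B}.
In {A, B, C, D, E}, {A} is not a superkey ({A}⁺ restricted to this set is {A, C, E}), so split on A -> C, E into {A, C, E} and {A, B, D}.
{A, C, E}: every determinant is a superkey — BCNF.
{A, B, D}: every determinant is a superkey — BCNF.

{A, B, D}; {A, C, E}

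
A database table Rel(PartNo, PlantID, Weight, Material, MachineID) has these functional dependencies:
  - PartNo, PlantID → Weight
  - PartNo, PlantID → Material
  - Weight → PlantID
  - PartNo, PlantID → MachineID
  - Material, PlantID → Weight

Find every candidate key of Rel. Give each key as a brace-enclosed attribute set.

{PartNo} never appears on the right of any FD, so every key must include it.
{PartNo, PlantID}⁺ = {MachineID, Material, PartNo, PlantID, Weight}, which is every attribute, so {PartNo, PlantID} is a candidate key.
{PartNo, Weight}⁺ = {MachineID, Material, PartNo, PlantID, Weight}, which is every attribute, so {PartNo, Weight} is a candidate key.
No proper subset of any of these is a key, and no other minimal superkey exists.

{PartNo, PlantID}, {PartNo, Weight}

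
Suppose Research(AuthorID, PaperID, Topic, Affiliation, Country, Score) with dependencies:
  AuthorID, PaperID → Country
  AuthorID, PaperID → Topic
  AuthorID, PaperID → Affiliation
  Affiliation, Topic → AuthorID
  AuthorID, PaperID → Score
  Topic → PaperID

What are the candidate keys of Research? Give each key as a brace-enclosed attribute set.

Closure of {Affiliation, Topic} is {Affiliation, AuthorID, Country, PaperID, Score, Topic}, the whole schema; {Affiliation, Topic} is a candidate key.
Closure of {AuthorID, PaperID} is {Affiliation, AuthorID, Country, PaperID, Score, Topic}, the whole schema; {AuthorID, PaperID} is a candidate key.
Closure of {AuthorID, Topic} is {Affiliation, AuthorID, Country, PaperID, Score, Topic}, the whole schema; {AuthorID, Topic} is a candidate key.
Any other superkey properly contains one of these, so there are no further candidate keys.

{Affiliation, Topic}, {AuthorID, PaperID}, {AuthorID, Topic}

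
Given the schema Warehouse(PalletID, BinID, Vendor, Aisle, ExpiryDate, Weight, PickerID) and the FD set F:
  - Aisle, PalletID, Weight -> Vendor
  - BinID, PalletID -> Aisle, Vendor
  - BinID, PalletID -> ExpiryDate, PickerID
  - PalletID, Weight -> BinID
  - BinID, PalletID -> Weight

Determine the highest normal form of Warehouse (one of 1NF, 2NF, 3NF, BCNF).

Candidate keys: {BinID, PalletID}, {PalletID, Weight}. Prime attributes: {BinID, PalletID, Weight}.
The left-hand side of every FD is a superkey, so BCNF is satisfied.

BCNF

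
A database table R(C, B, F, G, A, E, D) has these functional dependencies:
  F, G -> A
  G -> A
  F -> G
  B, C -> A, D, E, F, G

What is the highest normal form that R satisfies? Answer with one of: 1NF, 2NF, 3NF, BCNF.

2NF

Candidate key: {B, C}. Prime attributes: {B, C}.
F, G -> A: {F, G}⁺ = {A, F, G}, which is not all of the attributes, so the left side is not a superkey — BCNF is violated.
F, G -> A determines the non-prime attribute {A} from a non-superkey — 3NF is violated.
Checking every proper subset of each key, none determines a non-prime attribute — 2NF is satisfied.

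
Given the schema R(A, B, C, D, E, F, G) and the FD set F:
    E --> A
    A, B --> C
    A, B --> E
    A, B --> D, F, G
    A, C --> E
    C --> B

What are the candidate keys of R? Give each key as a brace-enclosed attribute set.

{A, B}⁺ = {A, B, C, D, E, F, G} — all of the relation — so {A, B} is a candidate key.
{A, C}⁺ = {A, B, C, D, E, F, G} — all of the relation — so {A, C} is a candidate key.
{B, E}⁺ = {A, B, C, D, E, F, G} — all of the relation — so {B, E} is a candidate key.
{C, E}⁺ = {A, B, C, D, E, F, G} — all of the relation — so {C, E} is a candidate key.
Any other superkey properly contains one of these, so there are no further candidate keys.

{A, B}, {A, C}, {B, E}, {C, E}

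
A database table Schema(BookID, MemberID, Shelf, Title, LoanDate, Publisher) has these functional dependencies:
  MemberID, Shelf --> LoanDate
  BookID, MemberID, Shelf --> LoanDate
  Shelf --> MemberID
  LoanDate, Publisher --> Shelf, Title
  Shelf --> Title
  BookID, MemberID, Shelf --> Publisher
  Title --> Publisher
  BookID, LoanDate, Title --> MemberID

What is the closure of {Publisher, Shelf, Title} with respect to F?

{LoanDate, MemberID, Publisher, Shelf, Title}

Start with {Publisher, Shelf, Title}.
Shelf --> MemberID applies; add {MemberID} → now {MemberID, Publisher, Shelf, Title}.
MemberID, Shelf --> LoanDate applies; add {LoanDate} → now {LoanDate, MemberID, Publisher, Shelf, Title}.
No further FD applies.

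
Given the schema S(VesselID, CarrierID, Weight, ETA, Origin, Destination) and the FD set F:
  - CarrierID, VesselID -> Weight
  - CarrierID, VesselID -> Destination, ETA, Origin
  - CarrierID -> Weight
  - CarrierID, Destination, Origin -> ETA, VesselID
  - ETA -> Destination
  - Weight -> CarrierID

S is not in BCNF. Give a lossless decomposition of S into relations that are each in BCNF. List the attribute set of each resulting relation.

Candidate keys of the original relation: {CarrierID, Destination, Origin}, {CarrierID, ETA, Origin}, {CarrierID, VesselID}, {Destination, Origin, Weight}, {ETA, Origin, Weight}, {VesselID, Weight}.
Within {CarrierID, Destination, ETA, Origin, VesselID, Weight}: {CarrierID}⁺ ∩ {CarrierID, Destination, ETA, Origin, VesselID, Weight} = {CarrierID, Weight}, not the whole set, so CarrierID -> Weight violates BCNF; decompose into {CarrierID, Weight} and {CarrierID, Destination, ETA, Origin, VesselID}.
{CarrierID, Weight}: every determinant is a superkey — BCNF.
Within {CarrierID, Destination, ETA, Origin, VesselID}: {ETA}⁺ ∩ {CarrierID, Destination, ETA, Origin, VesselID} = {Destination, ETA}, not the whole set, so ETA -> Destination violates BCNF; decompose into {Destination, ETA} and {CarrierID, ETA, Origin, VesselID}.
{Destination, ETA}: every determinant is a superkey — BCNF.
{CarrierID, ETA, Origin, VesselID}: every determinant is a superkey — BCNF.

{CarrierID, ETA, Origin, VesselID}; {CarrierID, Weight}; {Destination, ETA}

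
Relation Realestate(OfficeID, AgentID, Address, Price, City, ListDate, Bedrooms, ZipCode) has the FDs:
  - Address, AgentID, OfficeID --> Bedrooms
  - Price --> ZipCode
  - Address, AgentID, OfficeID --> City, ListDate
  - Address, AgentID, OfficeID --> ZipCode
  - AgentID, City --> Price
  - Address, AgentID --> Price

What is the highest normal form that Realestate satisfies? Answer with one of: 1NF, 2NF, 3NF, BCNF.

1NF

Candidate key: {Address, AgentID, OfficeID}. Prime attributes: {Address, AgentID, OfficeID}.
For Price --> ZipCode we have {Price}⁺ = {Price, ZipCode}; {Price} is not a superkey, so BCNF fails.
Price --> ZipCode has non-prime {ZipCode} on the right and a non-superkey on the left, so 3NF fails.
{Address, AgentID} is a proper subset of the key {Address, AgentID, OfficeID}, and {Address, AgentID}⁺ contains the non-prime attributes {Price, ZipCode} — a partial dependency, so 2NF is violated.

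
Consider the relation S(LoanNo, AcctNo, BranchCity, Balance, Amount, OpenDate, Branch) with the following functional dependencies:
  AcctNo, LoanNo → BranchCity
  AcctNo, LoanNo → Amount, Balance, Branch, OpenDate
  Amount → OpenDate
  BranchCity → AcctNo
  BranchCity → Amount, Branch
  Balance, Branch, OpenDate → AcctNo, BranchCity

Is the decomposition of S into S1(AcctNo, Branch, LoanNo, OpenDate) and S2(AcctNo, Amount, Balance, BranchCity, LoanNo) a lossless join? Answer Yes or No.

Common attributes: {AcctNo, LoanNo}; their closure is {AcctNo, Amount, Balance, Branch, BranchCity, LoanNo, OpenDate}.
Since S1 ⊆ {AcctNo, Amount, Balance, Branch, BranchCity, LoanNo, OpenDate}, the intersection is a superkey of S1; the decomposition is lossless.

Yes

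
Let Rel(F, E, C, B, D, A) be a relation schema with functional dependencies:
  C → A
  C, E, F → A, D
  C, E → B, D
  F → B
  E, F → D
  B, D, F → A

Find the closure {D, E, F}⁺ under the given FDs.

Start with {D, E, F}.
F → B applies; add {B} → now {B, D, E, F}.
B, D, F → A applies; add {A} → now {A, B, D, E, F}.
No further FD applies.

{A, B, D, E, F}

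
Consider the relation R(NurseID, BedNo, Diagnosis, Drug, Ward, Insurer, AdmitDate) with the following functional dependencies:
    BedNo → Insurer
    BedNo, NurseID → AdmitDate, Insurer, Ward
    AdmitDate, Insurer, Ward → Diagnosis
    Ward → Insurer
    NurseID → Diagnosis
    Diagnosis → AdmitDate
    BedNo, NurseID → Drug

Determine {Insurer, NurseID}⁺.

Start with {Insurer, NurseID}.
NurseID → Diagnosis applies; add {Diagnosis} → now {Diagnosis, Insurer, NurseID}.
Diagnosis → AdmitDate applies; add {AdmitDate} → now {AdmitDate, Diagnosis, Insurer, NurseID}.
No further FD applies.

{AdmitDate, Diagnosis, Insurer, NurseID}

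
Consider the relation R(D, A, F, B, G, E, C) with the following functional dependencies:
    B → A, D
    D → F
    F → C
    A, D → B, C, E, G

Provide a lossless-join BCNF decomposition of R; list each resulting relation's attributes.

{A, B, D, E, G}; {C, F}; {D, F}

Candidate keys of the original relation: {A, D}, {B}.
{A, B, C, D, E, F, G}: {D} determines {C, D, F} here but is not a superkey — split on D → C, F, giving {C, D, F} and {A, B, D, E, G}.
{C, D, F}: {F} determines {C, F} here but is not a superkey — split on F → C, giving {C, F} and {D, F}.
{C, F} is in BCNF.
{D, F} is in BCNF.
{A, B, D, E, G} is in BCNF.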